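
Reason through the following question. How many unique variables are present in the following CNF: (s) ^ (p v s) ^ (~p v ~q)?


Identify each variable that appears in the formula.
Variables found: p, q, s
Count = 3

3


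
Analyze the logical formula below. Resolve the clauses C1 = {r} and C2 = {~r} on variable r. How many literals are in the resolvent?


Remove r from C1 and ~r from C2.
C1 remainder: {}
C2 remainder: {}
Union (resolvent): {} (empty clause)
Resolvent has 0 literal(s).

0


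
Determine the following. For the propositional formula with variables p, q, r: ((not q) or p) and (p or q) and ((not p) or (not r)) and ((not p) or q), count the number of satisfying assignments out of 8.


Evaluate all 8 assignments for p, q, r:
p=0, q=0, r=0: 0
p=0, q=0, r=1: 0
p=0, q=1, r=0: 0
p=0, q=1, r=1: 0
p=1, q=0, r=0: 0
p=1, q=0, r=1: 0
p=1, q=1, r=0: 1
p=1, q=1, r=1: 0
Satisfying count = 1

1


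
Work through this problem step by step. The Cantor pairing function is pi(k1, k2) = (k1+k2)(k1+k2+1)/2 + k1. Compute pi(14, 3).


k1 + k2 = 17
(k1+k2)(k1+k2+1)/2 = 17 * 18 / 2 = 153
pi = 153 + 14 = 167

167


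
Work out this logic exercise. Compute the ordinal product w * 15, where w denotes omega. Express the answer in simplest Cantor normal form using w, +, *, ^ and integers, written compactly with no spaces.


Compute w * 15.
Ordinal * is associative and left-distributive over +, but NOT commutative; for finite n>1, n*w = w but w*n stays w*n.
w * 15 means 15 copies of w concatenated: w*15.
Result = w*15

w*15


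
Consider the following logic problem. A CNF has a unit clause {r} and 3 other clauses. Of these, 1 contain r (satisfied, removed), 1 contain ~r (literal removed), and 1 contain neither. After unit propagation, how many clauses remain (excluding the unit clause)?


Satisfied (removed): 1
Shortened (remain): 1
Unchanged (remain): 1
Remaining = 1 + 1 = 2

2


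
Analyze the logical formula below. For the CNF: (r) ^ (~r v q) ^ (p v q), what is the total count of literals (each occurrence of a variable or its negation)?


Counting literals in each clause:
Clause 1: 1 literal(s)
Clause 2: 2 literal(s)
Clause 3: 2 literal(s)
Total = 5

5


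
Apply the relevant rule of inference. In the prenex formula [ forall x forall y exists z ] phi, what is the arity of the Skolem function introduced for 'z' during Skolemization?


Quantifier prefix: forall x forall y exists z
'z' is existentially quantified at position 3.
Universal variables preceding it: x, y
Skolem function arity = 2

2


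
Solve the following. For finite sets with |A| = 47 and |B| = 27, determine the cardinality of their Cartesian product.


The Cartesian product A x B contains all ordered pairs (a, b).
|A x B| = |A| * |B| = 47 * 27 = 1269

1269


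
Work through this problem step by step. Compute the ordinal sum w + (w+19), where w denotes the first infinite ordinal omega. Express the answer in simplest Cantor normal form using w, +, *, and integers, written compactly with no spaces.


Compute w + (w+19).
Ordinal + is associative but NOT commutative; for finite n>0, n + w = w but w + n stays w+n.
w + (w+19) = (w+w) + 19 = w*2+19.
Result = w*2+19

w*2+19


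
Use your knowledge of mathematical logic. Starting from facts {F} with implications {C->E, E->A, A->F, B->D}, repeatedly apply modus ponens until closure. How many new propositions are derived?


Initial facts: {F}
Apply modus ponens to closure:
  (no implication fires)
Final known: {F}
New propositions: {(none)}
Count = 0

0


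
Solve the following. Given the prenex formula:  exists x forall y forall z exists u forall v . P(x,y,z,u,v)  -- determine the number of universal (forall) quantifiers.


Quantifier prefix: exists x forall y forall z exists u forall v
Mark each quantifier type:
  E U U E U
Universal count = 3, Existential count = 2
Asked for universal (forall) quantifiers: 3

3


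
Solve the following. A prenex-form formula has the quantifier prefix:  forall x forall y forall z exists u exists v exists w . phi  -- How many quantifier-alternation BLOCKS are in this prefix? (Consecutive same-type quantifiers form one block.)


Quantifier-type sequence: A A A E E E  (A=forall, E=exists)
Group into maximal same-type runs:
  Ax3 | Ex3
Number of blocks = 2

2


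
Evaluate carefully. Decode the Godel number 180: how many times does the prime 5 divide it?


Factorize 180 by dividing by 5 repeatedly.
Division steps: 5 divides 180 exactly 1 time(s).
Exponent of 5 = 1

1


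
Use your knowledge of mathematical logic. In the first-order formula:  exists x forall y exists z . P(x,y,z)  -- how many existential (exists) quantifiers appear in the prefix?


Quantifier prefix: exists x forall y exists z
Mark each quantifier type:
  E U E
Universal count = 1, Existential count = 2
Asked for existential (exists) quantifiers: 2

2


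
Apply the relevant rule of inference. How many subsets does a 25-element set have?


The power set of a set with n elements has 2^n elements.
|P(S)| = 2^25 = 33554432

33554432


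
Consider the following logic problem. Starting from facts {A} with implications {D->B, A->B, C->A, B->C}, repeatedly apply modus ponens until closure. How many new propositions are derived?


Initial facts: {A}
Apply modus ponens to closure:
  A and A->B  =>  B
  B and B->C  =>  C
Final known: {A, B, C}
New propositions: {B, C}
Count = 2

2


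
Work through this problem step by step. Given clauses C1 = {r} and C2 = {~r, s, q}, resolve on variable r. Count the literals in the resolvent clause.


Remove r from C1 and ~r from C2.
C1 remainder: {}
C2 remainder: {s, q}
Union (resolvent): {q, s}
Resolvent has 2 literal(s).

2


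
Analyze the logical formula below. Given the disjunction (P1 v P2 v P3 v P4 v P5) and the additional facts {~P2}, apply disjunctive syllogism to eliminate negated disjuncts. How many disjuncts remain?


Original disjuncts (5): P1, P2, P3, P4, P5
Negated (eliminate): ~P2
Remaining disjuncts: P1, P3, P4, P5
Count = 5 - 1 = 4

4


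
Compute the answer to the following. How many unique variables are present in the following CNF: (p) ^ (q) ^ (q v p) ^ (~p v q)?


Identify each variable that appears in the formula.
Variables found: p, q
Count = 2

2


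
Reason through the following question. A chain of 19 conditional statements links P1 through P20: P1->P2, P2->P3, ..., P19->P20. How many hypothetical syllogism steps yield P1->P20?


With 19 implications in a chain connecting 20 propositions:
P1->P2, P2->P3, ..., P19->P20
Steps needed = (number of implications) - 1 = 19 - 1 = 18

18


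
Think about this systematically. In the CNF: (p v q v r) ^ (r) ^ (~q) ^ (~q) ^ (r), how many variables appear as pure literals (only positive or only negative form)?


Check each variable for pure literal status:
p: pure positive
q: mixed (not pure)
r: pure positive
Pure literal count = 2

2


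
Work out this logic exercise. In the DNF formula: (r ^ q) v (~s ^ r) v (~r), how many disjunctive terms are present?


A DNF formula is a disjunction of terms (conjunctions).
Terms are separated by v.
Counting the disjuncts: 3 terms.

3


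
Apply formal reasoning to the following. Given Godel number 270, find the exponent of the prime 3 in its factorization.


Factorize 270 by dividing by 3 repeatedly.
Division steps: 3 divides 270 exactly 3 time(s).
Exponent of 3 = 3

3


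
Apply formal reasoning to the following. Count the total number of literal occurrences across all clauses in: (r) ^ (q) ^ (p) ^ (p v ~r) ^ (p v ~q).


Counting literals in each clause:
Clause 1: 1 literal(s)
Clause 2: 1 literal(s)
Clause 3: 1 literal(s)
Clause 4: 2 literal(s)
Clause 5: 2 literal(s)
Total = 7

7


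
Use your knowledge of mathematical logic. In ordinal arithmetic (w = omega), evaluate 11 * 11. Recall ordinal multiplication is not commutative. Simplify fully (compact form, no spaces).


Compute 11 * 11.
Ordinal * is associative and left-distributive over +, but NOT commutative; for finite n>1, n*w = w but w*n stays w*n.
Both finite; ordinal * agrees with natural *: 11 * 11 = 121.
Result = 121

121


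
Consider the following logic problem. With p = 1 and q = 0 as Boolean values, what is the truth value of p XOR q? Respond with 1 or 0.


p = 1, q = 0
Operation: p XOR q
Evaluate: 1 XOR 0 = 1

1


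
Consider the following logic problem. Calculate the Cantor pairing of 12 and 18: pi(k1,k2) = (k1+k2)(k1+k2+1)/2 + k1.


k1 + k2 = 30
(k1+k2)(k1+k2+1)/2 = 30 * 31 / 2 = 465
pi = 465 + 12 = 477

477


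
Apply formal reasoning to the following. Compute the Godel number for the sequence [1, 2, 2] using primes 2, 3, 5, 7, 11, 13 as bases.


Encode each element as an exponent of the corresponding prime:
  2^1 = 2
  3^2 = 9
  5^2 = 25
Product = 2 * 9 * 25 = 450

450


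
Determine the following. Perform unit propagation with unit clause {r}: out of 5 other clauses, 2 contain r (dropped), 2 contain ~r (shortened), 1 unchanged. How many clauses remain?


Satisfied (removed): 2
Shortened (remain): 2
Unchanged (remain): 1
Remaining = 2 + 1 = 3

3


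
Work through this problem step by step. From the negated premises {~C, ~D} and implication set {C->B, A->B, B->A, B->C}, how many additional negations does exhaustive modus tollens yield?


Initial negated facts: {~C, ~D}
Apply modus tollens to closure:
  ~C and B->C  =>  ~B
  ~B and A->B  =>  ~A
Final negated: {~A, ~B, ~C, ~D}
New negations: {~A, ~B}
Count = 2

2


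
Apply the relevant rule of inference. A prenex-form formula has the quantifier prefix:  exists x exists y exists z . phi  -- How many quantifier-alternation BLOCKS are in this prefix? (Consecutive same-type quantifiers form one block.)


Quantifier-type sequence: E E E  (A=forall, E=exists)
Group into maximal same-type runs:
  Ex3
Number of blocks = 1

1


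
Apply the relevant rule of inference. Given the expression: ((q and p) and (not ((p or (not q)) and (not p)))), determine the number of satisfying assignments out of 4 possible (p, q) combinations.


Check all 4 assignments:
p=0, q=0: 0
p=0, q=1: 0
p=1, q=0: 0
p=1, q=1: 1
Count of True = 1

1


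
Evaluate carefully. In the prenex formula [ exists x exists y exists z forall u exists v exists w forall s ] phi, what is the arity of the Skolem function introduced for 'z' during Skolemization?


Quantifier prefix: exists x exists y exists z forall u exists v exists w forall s
'z' is existentially quantified at position 3.
No universal quantifiers precede it.
Skolem function arity = 0 (a Skolem constant)

0


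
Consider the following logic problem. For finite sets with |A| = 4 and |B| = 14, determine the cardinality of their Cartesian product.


The Cartesian product A x B contains all ordered pairs (a, b).
|A x B| = |A| * |B| = 4 * 14 = 56

56


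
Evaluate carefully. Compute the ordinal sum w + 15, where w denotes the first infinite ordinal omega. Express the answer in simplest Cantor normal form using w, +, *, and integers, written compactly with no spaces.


Compute w + 15.
Ordinal + is associative but NOT commutative; for finite n>0, n + w = w but w + n stays w+n.
w + 15 is already in normal form (a successor ordinal beyond w).
Result = w+15

w+15


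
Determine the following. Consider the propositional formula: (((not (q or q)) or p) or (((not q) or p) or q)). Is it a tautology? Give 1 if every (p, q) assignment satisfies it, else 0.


Check all 4 assignments:
p=0, q=0: 1
p=0, q=1: 1
p=1, q=0: 1
p=1, q=1: 1
Satisfying count = 4/4.
Tautology iff count = 4: yes.

1


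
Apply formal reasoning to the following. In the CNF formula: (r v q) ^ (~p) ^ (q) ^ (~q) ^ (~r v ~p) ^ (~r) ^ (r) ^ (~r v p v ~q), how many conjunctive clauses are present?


A CNF formula is a conjunction of clauses.
Clauses are separated by ^.
Counting the conjuncts: 8 clauses.

8


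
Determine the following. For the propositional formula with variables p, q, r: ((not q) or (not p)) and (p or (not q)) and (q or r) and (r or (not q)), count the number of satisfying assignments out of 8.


Evaluate all 8 assignments for p, q, r:
p=0, q=0, r=0: 0
p=0, q=0, r=1: 1
p=0, q=1, r=0: 0
p=0, q=1, r=1: 0
p=1, q=0, r=0: 0
p=1, q=0, r=1: 1
p=1, q=1, r=0: 0
p=1, q=1, r=1: 0
Satisfying count = 2

2


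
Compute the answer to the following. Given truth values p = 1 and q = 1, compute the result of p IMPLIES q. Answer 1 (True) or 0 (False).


p = 1, q = 1
Operation: p IMPLIES q
Evaluate: 1 IMPLIES 1 = 1

1


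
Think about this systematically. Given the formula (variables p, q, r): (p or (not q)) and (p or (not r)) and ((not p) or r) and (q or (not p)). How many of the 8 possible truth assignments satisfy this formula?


Evaluate all 8 assignments for p, q, r:
p=0, q=0, r=0: 1
p=0, q=0, r=1: 0
p=0, q=1, r=0: 0
p=0, q=1, r=1: 0
p=1, q=0, r=0: 0
p=1, q=0, r=1: 0
p=1, q=1, r=0: 0
p=1, q=1, r=1: 1
Satisfying count = 2

2


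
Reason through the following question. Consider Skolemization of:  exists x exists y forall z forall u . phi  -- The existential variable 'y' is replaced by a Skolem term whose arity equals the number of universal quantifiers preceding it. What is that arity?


Quantifier prefix: exists x exists y forall z forall u
'y' is existentially quantified at position 2.
No universal quantifiers precede it.
Skolem function arity = 0 (a Skolem constant)

0


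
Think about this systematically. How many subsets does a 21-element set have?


The power set of a set with n elements has 2^n elements.
|P(S)| = 2^21 = 2097152

2097152


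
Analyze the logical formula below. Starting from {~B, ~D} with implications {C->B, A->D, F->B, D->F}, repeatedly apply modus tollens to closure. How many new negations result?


Initial negated facts: {~B, ~D}
Apply modus tollens to closure:
  ~B and C->B  =>  ~C
  ~D and A->D  =>  ~A
  ~B and F->B  =>  ~F
Final negated: {~A, ~B, ~C, ~D, ~F}
New negations: {~A, ~C, ~F}
Count = 3

3


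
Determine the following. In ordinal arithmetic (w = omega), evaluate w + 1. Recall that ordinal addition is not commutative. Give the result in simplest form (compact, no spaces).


Compute w + 1.
Ordinal + is associative but NOT commutative; for finite n>0, n + w = w but w + n stays w+n.
w + 1 is already in normal form (a successor ordinal beyond w).
Result = w+1

w+1


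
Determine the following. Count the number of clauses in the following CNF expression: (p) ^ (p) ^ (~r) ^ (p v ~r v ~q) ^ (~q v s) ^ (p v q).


A CNF formula is a conjunction of clauses.
Clauses are separated by ^.
Counting the conjuncts: 6 clauses.

6


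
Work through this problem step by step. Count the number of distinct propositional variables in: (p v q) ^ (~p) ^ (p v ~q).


Identify each variable that appears in the formula.
Variables found: p, q
Count = 2

2


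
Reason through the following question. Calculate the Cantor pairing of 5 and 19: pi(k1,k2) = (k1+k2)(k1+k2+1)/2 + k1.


k1 + k2 = 24
(k1+k2)(k1+k2+1)/2 = 24 * 25 / 2 = 300
pi = 300 + 5 = 305

305


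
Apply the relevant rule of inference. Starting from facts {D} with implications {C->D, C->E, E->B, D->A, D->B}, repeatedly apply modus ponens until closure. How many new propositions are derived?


Initial facts: {D}
Apply modus ponens to closure:
  D and D->A  =>  A
  D and D->B  =>  B
Final known: {A, B, D}
New propositions: {A, B}
Count = 2

2


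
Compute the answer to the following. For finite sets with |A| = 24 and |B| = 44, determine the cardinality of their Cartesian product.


The Cartesian product A x B contains all ordered pairs (a, b).
|A x B| = |A| * |B| = 24 * 44 = 1056

1056


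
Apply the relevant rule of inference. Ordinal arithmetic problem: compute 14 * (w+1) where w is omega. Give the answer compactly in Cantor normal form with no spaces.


Compute 14 * (w+1).
Ordinal * is associative and left-distributive over +, but NOT commutative; for finite n>1, n*w = w but w*n stays w*n.
By left-distributivity: 14 * (w+1) = 14*w + 14*1 = w + 14 = w+14.
Result = w+14

w+14


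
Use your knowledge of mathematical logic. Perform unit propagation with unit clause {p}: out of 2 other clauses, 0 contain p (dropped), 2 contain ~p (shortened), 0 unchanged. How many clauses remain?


Satisfied (removed): 0
Shortened (remain): 2
Unchanged (remain): 0
Remaining = 2 + 0 = 2

2


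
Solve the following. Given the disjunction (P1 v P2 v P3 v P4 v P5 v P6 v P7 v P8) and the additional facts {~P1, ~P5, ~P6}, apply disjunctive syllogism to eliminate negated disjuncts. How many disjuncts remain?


Original disjuncts (8): P1, P2, P3, P4, P5, P6, P7, P8
Negated (eliminate): ~P1, ~P5, ~P6
Remaining disjuncts: P2, P3, P4, P7, P8
Count = 8 - 3 = 5

5


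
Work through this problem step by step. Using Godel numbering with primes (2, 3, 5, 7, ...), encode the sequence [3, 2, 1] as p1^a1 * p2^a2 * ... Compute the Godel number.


Encode each element as an exponent of the corresponding prime:
  2^3 = 8
  3^2 = 9
  5^1 = 5
Product = 8 * 9 * 5 = 360

360


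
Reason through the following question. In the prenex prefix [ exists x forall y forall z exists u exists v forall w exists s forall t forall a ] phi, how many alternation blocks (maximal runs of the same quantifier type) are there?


Quantifier-type sequence: E A A E E A E A A  (A=forall, E=exists)
Group into maximal same-type runs:
  Ex1 | Ax2 | Ex2 | Ax1 | Ex1 | Ax2
Number of blocks = 6

6


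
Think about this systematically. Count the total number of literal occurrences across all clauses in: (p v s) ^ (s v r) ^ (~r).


Counting literals in each clause:
Clause 1: 2 literal(s)
Clause 2: 2 literal(s)
Clause 3: 1 literal(s)
Total = 5

5


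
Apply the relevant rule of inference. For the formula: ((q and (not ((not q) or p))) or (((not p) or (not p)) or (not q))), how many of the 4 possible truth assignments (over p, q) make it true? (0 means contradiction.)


Check all 4 assignments:
p=0, q=0: 1
p=0, q=1: 1
p=1, q=0: 1
p=1, q=1: 0
Count of True = 3

3


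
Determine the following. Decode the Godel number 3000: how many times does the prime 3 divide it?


Factorize 3000 by dividing by 3 repeatedly.
Division steps: 3 divides 3000 exactly 1 time(s).
Exponent of 3 = 1

1


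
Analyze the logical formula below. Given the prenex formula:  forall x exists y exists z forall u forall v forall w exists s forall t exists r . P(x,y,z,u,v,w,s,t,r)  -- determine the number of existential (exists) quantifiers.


Quantifier prefix: forall x exists y exists z forall u forall v forall w exists s forall t exists r
Mark each quantifier type:
  U E E U U U E U E
Universal count = 5, Existential count = 4
Asked for existential (exists) quantifiers: 4

4


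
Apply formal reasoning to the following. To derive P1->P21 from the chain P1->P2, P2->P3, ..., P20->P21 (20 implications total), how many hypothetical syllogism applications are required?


With 20 implications in a chain connecting 21 propositions:
P1->P2, P2->P3, ..., P20->P21
Steps needed = (number of implications) - 1 = 20 - 1 = 19

19


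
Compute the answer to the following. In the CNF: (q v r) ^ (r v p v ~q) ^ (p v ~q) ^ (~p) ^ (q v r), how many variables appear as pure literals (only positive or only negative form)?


Check each variable for pure literal status:
p: mixed (not pure)
q: mixed (not pure)
r: pure positive
Pure literal count = 1

1


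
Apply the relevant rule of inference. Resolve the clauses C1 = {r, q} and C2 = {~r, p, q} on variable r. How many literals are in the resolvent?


Remove r from C1 and ~r from C2.
C1 remainder: {q}
C2 remainder: {p, q}
Union (resolvent): {p, q}
Resolvent has 2 literal(s).

2


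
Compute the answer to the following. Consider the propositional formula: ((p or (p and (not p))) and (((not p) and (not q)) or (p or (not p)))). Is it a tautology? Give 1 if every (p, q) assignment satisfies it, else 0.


Check all 4 assignments:
p=0, q=0: 0
p=0, q=1: 0
p=1, q=0: 1
p=1, q=1: 1
Satisfying count = 2/4.
Tautology iff count = 4: no.

0


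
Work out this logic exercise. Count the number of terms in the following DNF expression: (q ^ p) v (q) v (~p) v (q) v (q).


A DNF formula is a disjunction of terms (conjunctions).
Terms are separated by v.
Counting the disjuncts: 5 terms.

5


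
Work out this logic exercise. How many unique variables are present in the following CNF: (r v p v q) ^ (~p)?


Identify each variable that appears in the formula.
Variables found: p, q, r
Count = 3

3


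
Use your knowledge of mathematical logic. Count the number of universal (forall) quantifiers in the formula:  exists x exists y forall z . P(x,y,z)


Quantifier prefix: exists x exists y forall z
Mark each quantifier type:
  E E U
Universal count = 1, Existential count = 2
Asked for universal (forall) quantifiers: 1

1


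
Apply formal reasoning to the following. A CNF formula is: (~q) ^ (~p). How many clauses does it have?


A CNF formula is a conjunction of clauses.
Clauses are separated by ^.
Counting the conjuncts: 2 clauses.

2


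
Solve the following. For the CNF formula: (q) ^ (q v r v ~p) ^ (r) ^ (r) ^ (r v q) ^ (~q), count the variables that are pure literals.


Check each variable for pure literal status:
p: pure negative
q: mixed (not pure)
r: pure positive
Pure literal count = 2

2


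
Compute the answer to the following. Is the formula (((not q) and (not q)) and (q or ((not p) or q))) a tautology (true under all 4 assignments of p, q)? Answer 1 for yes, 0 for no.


Check all 4 assignments:
p=0, q=0: 1
p=0, q=1: 0
p=1, q=0: 0
p=1, q=1: 0
Satisfying count = 1/4.
Tautology iff count = 4: no.

0


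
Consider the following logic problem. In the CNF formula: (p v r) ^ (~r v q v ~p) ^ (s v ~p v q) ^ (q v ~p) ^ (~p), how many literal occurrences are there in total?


Counting literals in each clause:
Clause 1: 2 literal(s)
Clause 2: 3 literal(s)
Clause 3: 3 literal(s)
Clause 4: 2 literal(s)
Clause 5: 1 literal(s)
Total = 11

11


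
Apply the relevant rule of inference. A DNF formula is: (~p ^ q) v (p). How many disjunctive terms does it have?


A DNF formula is a disjunction of terms (conjunctions).
Terms are separated by v.
Counting the disjuncts: 2 terms.

2


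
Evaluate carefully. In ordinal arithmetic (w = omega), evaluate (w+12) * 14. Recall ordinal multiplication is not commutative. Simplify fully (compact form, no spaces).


Compute (w+12) * 14.
Ordinal * is associative and left-distributive over +, but NOT commutative; for finite n>1, n*w = w but w*n stays w*n.
(w+12) * 14 = (w+12) repeated 14 times. Each intermediate +12 is absorbed by the following w; only the last survives: w*14+12.
Result = w*14+12

w*14+12


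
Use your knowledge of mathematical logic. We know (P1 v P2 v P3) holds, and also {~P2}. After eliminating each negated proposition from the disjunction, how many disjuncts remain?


Original disjuncts (3): P1, P2, P3
Negated (eliminate): ~P2
Remaining disjuncts: P1, P3
Count = 3 - 1 = 2

2


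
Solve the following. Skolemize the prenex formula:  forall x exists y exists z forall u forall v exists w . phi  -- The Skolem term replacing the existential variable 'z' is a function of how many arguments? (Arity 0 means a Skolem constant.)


Quantifier prefix: forall x exists y exists z forall u forall v exists w
'z' is existentially quantified at position 3.
Universal variables preceding it: x
Skolem function arity = 1

1


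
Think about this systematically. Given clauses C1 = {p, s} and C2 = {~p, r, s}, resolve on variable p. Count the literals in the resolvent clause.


Remove p from C1 and ~p from C2.
C1 remainder: {s}
C2 remainder: {r, s}
Union (resolvent): {r, s}
Resolvent has 2 literal(s).

2


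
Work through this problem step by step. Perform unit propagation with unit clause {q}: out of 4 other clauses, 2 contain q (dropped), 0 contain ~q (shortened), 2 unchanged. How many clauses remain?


Satisfied (removed): 2
Shortened (remain): 0
Unchanged (remain): 2
Remaining = 0 + 2 = 2

2


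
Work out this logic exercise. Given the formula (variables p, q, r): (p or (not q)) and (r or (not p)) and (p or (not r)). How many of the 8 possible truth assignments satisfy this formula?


Evaluate all 8 assignments for p, q, r:
p=0, q=0, r=0: 1
p=0, q=0, r=1: 0
p=0, q=1, r=0: 0
p=0, q=1, r=1: 0
p=1, q=0, r=0: 0
p=1, q=0, r=1: 1
p=1, q=1, r=0: 0
p=1, q=1, r=1: 1
Satisfying count = 3

3


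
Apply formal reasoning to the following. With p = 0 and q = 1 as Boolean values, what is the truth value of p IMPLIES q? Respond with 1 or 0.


p = 0, q = 1
Operation: p IMPLIES q
Evaluate: 0 IMPLIES 1 = 1

1


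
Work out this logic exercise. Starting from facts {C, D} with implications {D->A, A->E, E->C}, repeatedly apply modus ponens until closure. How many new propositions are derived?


Initial facts: {C, D}
Apply modus ponens to closure:
  D and D->A  =>  A
  A and A->E  =>  E
Final known: {A, C, D, E}
New propositions: {A, E}
Count = 2

2


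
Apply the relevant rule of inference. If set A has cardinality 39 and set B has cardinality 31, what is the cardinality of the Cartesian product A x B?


The Cartesian product A x B contains all ordered pairs (a, b).
|A x B| = |A| * |B| = 39 * 31 = 1209

1209


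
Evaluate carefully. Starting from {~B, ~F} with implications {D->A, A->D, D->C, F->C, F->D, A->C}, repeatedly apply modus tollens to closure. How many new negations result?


Initial negated facts: {~B, ~F}
Apply modus tollens to closure:
  (no implication fires)
Final negated: {~B, ~F}
New negations: {(none)}
Count = 0

0


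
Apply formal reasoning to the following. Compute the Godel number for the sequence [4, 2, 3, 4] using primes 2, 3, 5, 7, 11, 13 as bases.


Encode each element as an exponent of the corresponding prime:
  2^4 = 16
  3^2 = 9
  5^3 = 125
  7^4 = 2401
Product = 16 * 9 * 125 * 2401 = 43218000

43218000


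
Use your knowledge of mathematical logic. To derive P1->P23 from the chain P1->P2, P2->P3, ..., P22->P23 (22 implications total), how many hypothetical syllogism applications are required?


With 22 implications in a chain connecting 23 propositions:
P1->P2, P2->P3, ..., P22->P23
Steps needed = (number of implications) - 1 = 22 - 1 = 21

21


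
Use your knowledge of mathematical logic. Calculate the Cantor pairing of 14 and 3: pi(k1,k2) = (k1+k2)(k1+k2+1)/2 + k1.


k1 + k2 = 17
(k1+k2)(k1+k2+1)/2 = 17 * 18 / 2 = 153
pi = 153 + 14 = 167

167


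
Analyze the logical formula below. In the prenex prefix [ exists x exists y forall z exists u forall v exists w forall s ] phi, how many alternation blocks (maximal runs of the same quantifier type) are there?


Quantifier-type sequence: E E A E A E A  (A=forall, E=exists)
Group into maximal same-type runs:
  Ex2 | Ax1 | Ex1 | Ax1 | Ex1 | Ax1
Number of blocks = 6

6


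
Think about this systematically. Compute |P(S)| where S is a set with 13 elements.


The power set of a set with n elements has 2^n elements.
|P(S)| = 2^13 = 8192

8192


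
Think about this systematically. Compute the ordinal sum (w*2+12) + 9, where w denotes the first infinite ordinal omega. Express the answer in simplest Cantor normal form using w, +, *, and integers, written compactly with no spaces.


Compute (w*2+12) + 9.
Ordinal + is associative but NOT commutative; for finite n>0, n + w = w but w + n stays w+n.
By associativity: (w*2+12) + 9 = w*2 + (12+9) = w*2+21.
Result = w*2+21

w*2+21


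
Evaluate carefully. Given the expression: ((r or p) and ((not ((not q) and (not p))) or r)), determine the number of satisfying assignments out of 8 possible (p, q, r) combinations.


Check all 8 assignments:
p=0, q=0, r=0: 0
p=0, q=0, r=1: 1
p=0, q=1, r=0: 0
p=0, q=1, r=1: 1
p=1, q=0, r=0: 1
p=1, q=0, r=1: 1
p=1, q=1, r=0: 1
p=1, q=1, r=1: 1
Count of True = 6

6


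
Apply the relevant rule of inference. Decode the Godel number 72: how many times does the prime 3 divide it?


Factorize 72 by dividing by 3 repeatedly.
Division steps: 3 divides 72 exactly 2 time(s).
Exponent of 3 = 2

2


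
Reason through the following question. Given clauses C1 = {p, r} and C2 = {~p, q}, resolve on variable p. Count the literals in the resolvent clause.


Remove p from C1 and ~p from C2.
C1 remainder: {r}
C2 remainder: {q}
Union (resolvent): {q, r}
Resolvent has 2 literal(s).

2


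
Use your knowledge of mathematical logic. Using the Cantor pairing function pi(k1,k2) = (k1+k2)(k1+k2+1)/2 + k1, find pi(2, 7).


k1 + k2 = 9
(k1+k2)(k1+k2+1)/2 = 9 * 10 / 2 = 45
pi = 45 + 2 = 47

47


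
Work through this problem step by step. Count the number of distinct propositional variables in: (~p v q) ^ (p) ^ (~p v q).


Identify each variable that appears in the formula.
Variables found: p, q
Count = 2

2


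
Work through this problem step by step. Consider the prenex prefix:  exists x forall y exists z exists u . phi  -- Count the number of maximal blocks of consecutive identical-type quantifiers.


Quantifier-type sequence: E A E E  (A=forall, E=exists)
Group into maximal same-type runs:
  Ex1 | Ax1 | Ex2
Number of blocks = 3

3


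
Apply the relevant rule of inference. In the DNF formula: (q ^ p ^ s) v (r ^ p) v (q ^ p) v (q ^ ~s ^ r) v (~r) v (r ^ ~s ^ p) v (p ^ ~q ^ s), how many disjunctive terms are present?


A DNF formula is a disjunction of terms (conjunctions).
Terms are separated by v.
Counting the disjuncts: 7 terms.

7


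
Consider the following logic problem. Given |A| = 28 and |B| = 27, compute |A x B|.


The Cartesian product A x B contains all ordered pairs (a, b).
|A x B| = |A| * |B| = 28 * 27 = 756

756


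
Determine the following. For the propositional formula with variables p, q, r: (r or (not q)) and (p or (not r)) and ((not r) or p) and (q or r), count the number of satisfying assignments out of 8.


Evaluate all 8 assignments for p, q, r:
p=0, q=0, r=0: 0
p=0, q=0, r=1: 0
p=0, q=1, r=0: 0
p=0, q=1, r=1: 0
p=1, q=0, r=0: 0
p=1, q=0, r=1: 1
p=1, q=1, r=0: 0
p=1, q=1, r=1: 1
Satisfying count = 2

2


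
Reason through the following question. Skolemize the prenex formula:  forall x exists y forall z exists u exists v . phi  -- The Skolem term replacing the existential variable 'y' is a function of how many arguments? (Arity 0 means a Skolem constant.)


Quantifier prefix: forall x exists y forall z exists u exists v
'y' is existentially quantified at position 2.
Universal variables preceding it: x
Skolem function arity = 1

1


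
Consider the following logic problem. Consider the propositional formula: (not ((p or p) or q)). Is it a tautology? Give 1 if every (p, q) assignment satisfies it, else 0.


Check all 4 assignments:
p=0, q=0: 1
p=0, q=1: 0
p=1, q=0: 0
p=1, q=1: 0
Satisfying count = 1/4.
Tautology iff count = 4: no.

0


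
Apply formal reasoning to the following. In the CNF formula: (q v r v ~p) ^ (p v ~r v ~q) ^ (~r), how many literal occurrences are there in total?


Counting literals in each clause:
Clause 1: 3 literal(s)
Clause 2: 3 literal(s)
Clause 3: 1 literal(s)
Total = 7

7


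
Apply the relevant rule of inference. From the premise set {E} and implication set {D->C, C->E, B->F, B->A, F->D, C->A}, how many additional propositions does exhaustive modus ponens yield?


Initial facts: {E}
Apply modus ponens to closure:
  (no implication fires)
Final known: {E}
New propositions: {(none)}
Count = 0

0


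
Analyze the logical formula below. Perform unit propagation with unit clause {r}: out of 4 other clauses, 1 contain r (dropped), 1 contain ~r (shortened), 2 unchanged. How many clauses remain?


Satisfied (removed): 1
Shortened (remain): 1
Unchanged (remain): 2
Remaining = 1 + 2 = 3

3


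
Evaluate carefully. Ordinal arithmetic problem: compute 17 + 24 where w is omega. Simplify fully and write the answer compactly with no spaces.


Compute 17 + 24.
Ordinal + is associative but NOT commutative; for finite n>0, n + w = w but w + n stays w+n.
Both operands finite; ordinal + agrees with natural +: 17 + 24 = 41.
Result = 41

41


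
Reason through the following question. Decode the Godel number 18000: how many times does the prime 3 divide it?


Factorize 18000 by dividing by 3 repeatedly.
Division steps: 3 divides 18000 exactly 2 time(s).
Exponent of 3 = 2

2


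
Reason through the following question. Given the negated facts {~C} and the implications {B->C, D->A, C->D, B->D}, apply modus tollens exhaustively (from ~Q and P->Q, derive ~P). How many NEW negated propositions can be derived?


Initial negated facts: {~C}
Apply modus tollens to closure:
  ~C and B->C  =>  ~B
Final negated: {~B, ~C}
New negations: {~B}
Count = 1

1


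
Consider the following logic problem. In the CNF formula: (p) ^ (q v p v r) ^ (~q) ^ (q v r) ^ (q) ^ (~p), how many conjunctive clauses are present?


A CNF formula is a conjunction of clauses.
Clauses are separated by ^.
Counting the conjuncts: 6 clauses.

6


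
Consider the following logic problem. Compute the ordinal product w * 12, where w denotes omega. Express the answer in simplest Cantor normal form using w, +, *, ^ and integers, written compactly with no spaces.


Compute w * 12.
Ordinal * is associative and left-distributive over +, but NOT commutative; for finite n>1, n*w = w but w*n stays w*n.
w * 12 means 12 copies of w concatenated: w*12.
Result = w*12

w*12


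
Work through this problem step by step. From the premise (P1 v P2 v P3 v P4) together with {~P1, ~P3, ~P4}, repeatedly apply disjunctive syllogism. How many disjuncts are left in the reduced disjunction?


Original disjuncts (4): P1, P2, P3, P4
Negated (eliminate): ~P1, ~P3, ~P4
Remaining disjuncts: P2
Count = 4 - 3 = 1

1


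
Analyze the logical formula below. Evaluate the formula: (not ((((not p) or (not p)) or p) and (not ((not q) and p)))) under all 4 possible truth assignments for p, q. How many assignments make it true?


Check all 4 assignments:
p=0, q=0: 0
p=0, q=1: 0
p=1, q=0: 1
p=1, q=1: 0
Count of True = 1

1


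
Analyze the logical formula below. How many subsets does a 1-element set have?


The power set of a set with n elements has 2^n elements.
|P(S)| = 2^1 = 2

2


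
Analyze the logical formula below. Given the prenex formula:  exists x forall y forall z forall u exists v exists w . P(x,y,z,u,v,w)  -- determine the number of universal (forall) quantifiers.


Quantifier prefix: exists x forall y forall z forall u exists v exists w
Mark each quantifier type:
  E U U U E E
Universal count = 3, Existential count = 3
Asked for universal (forall) quantifiers: 3

3


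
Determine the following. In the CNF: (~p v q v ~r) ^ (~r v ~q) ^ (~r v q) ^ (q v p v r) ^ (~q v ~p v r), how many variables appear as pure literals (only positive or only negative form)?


Check each variable for pure literal status:
p: mixed (not pure)
q: mixed (not pure)
r: mixed (not pure)
Pure literal count = 0

0


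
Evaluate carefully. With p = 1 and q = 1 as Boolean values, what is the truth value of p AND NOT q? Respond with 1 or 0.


p = 1, q = 1
Operation: p AND NOT q
Evaluate: 1 AND NOT 1 = 0

0


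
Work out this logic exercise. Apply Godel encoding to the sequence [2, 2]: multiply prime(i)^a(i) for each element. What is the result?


Encode each element as an exponent of the corresponding prime:
  2^2 = 4
  3^2 = 9
Product = 4 * 9 = 36

36


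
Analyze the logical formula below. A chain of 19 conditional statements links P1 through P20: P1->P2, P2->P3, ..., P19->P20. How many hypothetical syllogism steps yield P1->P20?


With 19 implications in a chain connecting 20 propositions:
P1->P2, P2->P3, ..., P19->P20
Steps needed = (number of implications) - 1 = 19 - 1 = 18

18


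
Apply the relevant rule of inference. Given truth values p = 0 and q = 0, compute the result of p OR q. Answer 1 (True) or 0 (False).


p = 0, q = 0
Operation: p OR q
Evaluate: 0 OR 0 = 0

0


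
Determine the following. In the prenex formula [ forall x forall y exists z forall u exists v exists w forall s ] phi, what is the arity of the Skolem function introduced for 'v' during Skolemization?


Quantifier prefix: forall x forall y exists z forall u exists v exists w forall s
'v' is existentially quantified at position 5.
Universal variables preceding it: x, y, u
Skolem function arity = 3

3


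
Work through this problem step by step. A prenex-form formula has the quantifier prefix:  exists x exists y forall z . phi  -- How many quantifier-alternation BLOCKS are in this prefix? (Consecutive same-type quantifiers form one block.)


Quantifier-type sequence: E E A  (A=forall, E=exists)
Group into maximal same-type runs:
  Ex2 | Ax1
Number of blocks = 2

2


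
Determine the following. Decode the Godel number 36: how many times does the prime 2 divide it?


Factorize 36 by dividing by 2 repeatedly.
Division steps: 2 divides 36 exactly 2 time(s).
Exponent of 2 = 2

2


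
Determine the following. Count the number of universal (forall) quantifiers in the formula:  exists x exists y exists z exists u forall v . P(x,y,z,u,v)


Quantifier prefix: exists x exists y exists z exists u forall v
Mark each quantifier type:
  E E E E U
Universal count = 1, Existential count = 4
Asked for universal (forall) quantifiers: 1

1


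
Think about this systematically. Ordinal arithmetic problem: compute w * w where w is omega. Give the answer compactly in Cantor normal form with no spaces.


Compute w * w.
Ordinal * is associative and left-distributive over +, but NOT commutative; for finite n>1, n*w = w but w*n stays w*n.
w * w = w^2 by definition.
Result = w^2

w^2


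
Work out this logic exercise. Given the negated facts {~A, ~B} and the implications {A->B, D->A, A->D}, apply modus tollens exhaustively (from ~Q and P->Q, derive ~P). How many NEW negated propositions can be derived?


Initial negated facts: {~A, ~B}
Apply modus tollens to closure:
  ~A and D->A  =>  ~D
Final negated: {~A, ~B, ~D}
New negations: {~D}
Count = 1

1


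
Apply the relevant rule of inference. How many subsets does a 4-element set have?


The power set of a set with n elements has 2^n elements.
|P(S)| = 2^4 = 16

16


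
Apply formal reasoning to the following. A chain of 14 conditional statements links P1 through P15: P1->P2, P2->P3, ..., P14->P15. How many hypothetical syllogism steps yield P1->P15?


With 14 implications in a chain connecting 15 propositions:
P1->P2, P2->P3, ..., P14->P15
Steps needed = (number of implications) - 1 = 14 - 1 = 13

13


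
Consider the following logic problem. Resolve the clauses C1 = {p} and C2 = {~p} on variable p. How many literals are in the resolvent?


Remove p from C1 and ~p from C2.
C1 remainder: {}
C2 remainder: {}
Union (resolvent): {} (empty clause)
Resolvent has 0 literal(s).

0


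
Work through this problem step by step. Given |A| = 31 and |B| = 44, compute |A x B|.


The Cartesian product A x B contains all ordered pairs (a, b).
|A x B| = |A| * |B| = 31 * 44 = 1364

1364


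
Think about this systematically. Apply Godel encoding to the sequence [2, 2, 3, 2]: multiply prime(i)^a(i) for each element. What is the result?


Encode each element as an exponent of the corresponding prime:
  2^2 = 4
  3^2 = 9
  5^3 = 125
  7^2 = 49
Product = 4 * 9 * 125 * 49 = 220500

220500


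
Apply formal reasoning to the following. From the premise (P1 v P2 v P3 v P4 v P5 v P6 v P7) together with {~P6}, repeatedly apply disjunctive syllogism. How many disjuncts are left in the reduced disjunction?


Original disjuncts (7): P1, P2, P3, P4, P5, P6, P7
Negated (eliminate): ~P6
Remaining disjuncts: P1, P2, P3, P4, P5, P7
Count = 7 - 1 = 6

6


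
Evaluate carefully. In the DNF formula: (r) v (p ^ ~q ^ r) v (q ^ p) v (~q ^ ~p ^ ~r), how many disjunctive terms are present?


A DNF formula is a disjunction of terms (conjunctions).
Terms are separated by v.
Counting the disjuncts: 4 terms.

4
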